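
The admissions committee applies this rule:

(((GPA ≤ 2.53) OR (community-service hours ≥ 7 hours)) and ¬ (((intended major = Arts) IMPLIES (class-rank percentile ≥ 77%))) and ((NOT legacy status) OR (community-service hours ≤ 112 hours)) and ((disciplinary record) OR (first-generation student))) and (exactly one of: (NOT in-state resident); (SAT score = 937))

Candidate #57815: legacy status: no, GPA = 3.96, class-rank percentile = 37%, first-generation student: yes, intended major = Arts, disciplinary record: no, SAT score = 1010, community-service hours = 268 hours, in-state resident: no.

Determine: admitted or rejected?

Admitted

Atomic conditions:
  GPA ≤ 2.53: 3.96 ≤ 2.53 is false
  community-service hours ≥ 7 hours: 268 ≥ 7 is true
  intended major = Arts: Arts == Arts is true
  class-rank percentile ≥ 77%: 37 ≥ 77 is false
  NOT legacy status: no → true
  community-service hours ≤ 112 hours: 268 ≤ 112 is false
  disciplinary record: no → false
  first-generation student: yes → true
  NOT in-state resident: no → true
  SAT score = 937: 1010 == 937 is false
Combine:
[1.1] false OR true = true
[1.2.1] true → false = false
[1.2] NOT false = true
[1.3] true OR false = true
[1.4] false OR true = true
[1] true AND true AND true AND true = true
[2] exactly-one(true, false) = true
[root] true AND true = true
Overall: true → admitted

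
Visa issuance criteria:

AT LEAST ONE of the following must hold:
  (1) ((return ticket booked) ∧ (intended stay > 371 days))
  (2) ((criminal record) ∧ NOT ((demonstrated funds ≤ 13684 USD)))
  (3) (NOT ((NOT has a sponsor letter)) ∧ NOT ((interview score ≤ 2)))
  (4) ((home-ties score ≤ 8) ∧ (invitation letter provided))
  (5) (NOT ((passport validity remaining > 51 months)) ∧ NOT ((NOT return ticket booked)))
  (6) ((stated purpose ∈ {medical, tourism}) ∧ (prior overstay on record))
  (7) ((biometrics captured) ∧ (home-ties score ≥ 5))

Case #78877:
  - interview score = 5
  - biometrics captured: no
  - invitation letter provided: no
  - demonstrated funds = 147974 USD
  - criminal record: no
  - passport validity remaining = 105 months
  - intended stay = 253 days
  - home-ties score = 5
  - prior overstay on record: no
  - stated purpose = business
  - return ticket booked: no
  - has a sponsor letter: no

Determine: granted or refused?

Atomic conditions:
  return ticket booked: no → false
  intended stay > 371 days: 253 > 371 is false
  criminal record: no → false
  demonstrated funds ≤ 13684 USD: 147974 ≤ 13684 is false
  NOT has a sponsor letter: no → true
  interview score ≤ 2: 5 ≤ 2 is false
  home-ties score ≤ 8: 5 ≤ 8 is true
  invitation letter provided: no → false
  passport validity remaining > 51 months: 105 > 51 is true
  NOT return ticket booked: no → true
  stated purpose ∈ {medical, tourism}: business is not in the set → false
  prior overstay on record: no → false
  biometrics captured: no → false
  home-ties score ≥ 5: 5 ≥ 5 is true
Combine:
[1] false AND false = false
[2.2] NOT false = true
[2] false AND true = false
[3.1] NOT true = false
[3.2] NOT false = true
[3] false AND true = false
[4] true AND false = false
[5.1] NOT true = false
[5.2] NOT true = false
[5] false AND false = false
[6] false AND false = false
[7] false AND true = false
[root] false OR false OR false OR false OR false OR false OR false = false
Overall: false → refused

Refused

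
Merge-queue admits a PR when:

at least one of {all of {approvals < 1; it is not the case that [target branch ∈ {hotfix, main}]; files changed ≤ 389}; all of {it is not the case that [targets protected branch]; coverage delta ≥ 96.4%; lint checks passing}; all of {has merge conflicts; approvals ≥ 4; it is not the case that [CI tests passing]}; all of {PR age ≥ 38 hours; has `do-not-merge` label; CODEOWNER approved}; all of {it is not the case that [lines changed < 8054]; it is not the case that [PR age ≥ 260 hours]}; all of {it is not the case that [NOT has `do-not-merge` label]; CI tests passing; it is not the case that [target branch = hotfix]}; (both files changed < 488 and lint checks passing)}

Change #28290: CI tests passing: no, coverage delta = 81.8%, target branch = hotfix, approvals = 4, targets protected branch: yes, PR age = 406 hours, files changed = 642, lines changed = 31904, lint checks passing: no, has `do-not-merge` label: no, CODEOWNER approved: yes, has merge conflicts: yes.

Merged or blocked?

Merged

Atomic conditions:
  approvals < 1: 4 < 1 is false
  target branch ∈ {hotfix, main}: hotfix is in the set → true
  files changed ≤ 389: 642 ≤ 389 is false
  targets protected branch: yes → true
  coverage delta ≥ 96.4%: 81.8 ≥ 96.4 is false
  lint checks passing: no → false
  has merge conflicts: yes → true
  approvals ≥ 4: 4 ≥ 4 is true
  CI tests passing: no → false
  PR age ≥ 38 hours: 406 ≥ 38 is true
  has `do-not-merge` label: no → false
  CODEOWNER approved: yes → true
  lines changed < 8054: 31904 < 8054 is false
  PR age ≥ 260 hours: 406 ≥ 260 is true
  NOT has `do-not-merge` label: no → true
  target branch = hotfix: hotfix == hotfix is true
  files changed < 488: 642 < 488 is false
Combine:
[1.2] NOT true = false
[1] false AND false AND false = false
[2.1] NOT true = false
[2] false AND false AND false = false
[3.3] NOT false = true
[3] true AND true AND true = true
[4] true AND false AND true = false
[5.1] NOT false = true
[5.2] NOT true = false
[5] true AND false = false
[6.1] NOT true = false
[6.3] NOT true = false
[6] false AND false AND false = false
[7] false AND false = false
[root] false OR false OR true OR false OR false OR false OR false = true
Overall: true → merged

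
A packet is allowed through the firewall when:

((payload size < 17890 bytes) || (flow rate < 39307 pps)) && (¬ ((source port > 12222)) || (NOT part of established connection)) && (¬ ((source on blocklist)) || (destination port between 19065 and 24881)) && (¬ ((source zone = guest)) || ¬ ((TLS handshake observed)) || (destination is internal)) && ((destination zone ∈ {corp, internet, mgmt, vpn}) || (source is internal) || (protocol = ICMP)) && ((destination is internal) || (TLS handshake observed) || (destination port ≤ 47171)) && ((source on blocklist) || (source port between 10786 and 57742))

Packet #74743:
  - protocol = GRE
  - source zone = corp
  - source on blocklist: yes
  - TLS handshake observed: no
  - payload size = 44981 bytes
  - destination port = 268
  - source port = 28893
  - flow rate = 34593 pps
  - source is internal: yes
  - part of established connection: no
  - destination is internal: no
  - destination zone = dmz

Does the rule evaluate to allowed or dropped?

Atomic conditions:
  payload size < 17890 bytes: 44981 < 17890 is false
  flow rate < 39307 pps: 34593 < 39307 is true
  source port > 12222: 28893 > 12222 is true
  NOT part of established connection: no → true
  source on blocklist: yes → true
  destination port between 19065 and 24881: 268 in [19065, 24881] is false
  source zone = guest: corp == guest is false
  TLS handshake observed: no → false
  destination is internal: no → false
  destination zone ∈ {corp, internet, mgmt, vpn}: dmz is not in the set → false
  source is internal: yes → true
  protocol = ICMP: GRE == ICMP is false
  destination port ≤ 47171: 268 ≤ 47171 is true
  source port between 10786 and 57742: 28893 in [10786, 57742] is true
Combine:
[1] false OR true = true
[2.1] NOT true = false
[2] false OR true = true
[3.1] NOT true = false
[3] false OR false = false
[4.1] NOT false = true
[4.2] NOT false = true
[4] true OR true OR false = true
[5] false OR true OR false = true
[6] false OR false OR true = true
[7] true OR true = true
[root] true AND true AND false AND true AND true AND true AND true = false
Overall: false → dropped

Dropped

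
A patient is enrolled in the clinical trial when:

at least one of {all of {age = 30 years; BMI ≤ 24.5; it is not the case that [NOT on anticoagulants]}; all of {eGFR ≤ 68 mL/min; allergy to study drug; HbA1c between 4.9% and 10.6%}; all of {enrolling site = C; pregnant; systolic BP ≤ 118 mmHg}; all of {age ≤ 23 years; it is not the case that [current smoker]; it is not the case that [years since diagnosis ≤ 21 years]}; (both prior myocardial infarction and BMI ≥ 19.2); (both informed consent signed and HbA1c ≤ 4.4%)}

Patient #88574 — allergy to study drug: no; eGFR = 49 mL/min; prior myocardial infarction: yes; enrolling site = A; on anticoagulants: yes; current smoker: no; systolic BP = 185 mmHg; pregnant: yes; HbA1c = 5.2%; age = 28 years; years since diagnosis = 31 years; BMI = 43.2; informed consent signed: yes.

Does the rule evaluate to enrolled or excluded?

Enrolled

Atomic conditions:
  age = 30 years: 28 == 30 is false
  BMI ≤ 24.5: 43.2 ≤ 24.5 is false
  NOT on anticoagulants: yes → false
  eGFR ≤ 68 mL/min: 49 ≤ 68 is true
  allergy to study drug: no → false
  HbA1c between 4.9% and 10.6%: 5.2 in [4.9, 10.6] is true
  enrolling site = C: A == C is false
  pregnant: yes → true
  systolic BP ≤ 118 mmHg: 185 ≤ 118 is false
  age ≤ 23 years: 28 ≤ 23 is false
  current smoker: no → false
  years since diagnosis ≤ 21 years: 31 ≤ 21 is false
  prior myocardial infarction: yes → true
  BMI ≥ 19.2: 43.2 ≥ 19.2 is true
  informed consent signed: yes → true
  HbA1c ≤ 4.4%: 5.2 ≤ 4.4 is false
Combine:
[1.3] NOT false = true
[1] false AND false AND true = false
[2] true AND false AND true = false
[3] false AND true AND false = false
[4.2] NOT false = true
[4.3] NOT false = true
[4] false AND true AND true = false
[5] true AND true = true
[6] true AND false = false
[root] false OR false OR false OR false OR true OR false = true
Overall: true → enrolled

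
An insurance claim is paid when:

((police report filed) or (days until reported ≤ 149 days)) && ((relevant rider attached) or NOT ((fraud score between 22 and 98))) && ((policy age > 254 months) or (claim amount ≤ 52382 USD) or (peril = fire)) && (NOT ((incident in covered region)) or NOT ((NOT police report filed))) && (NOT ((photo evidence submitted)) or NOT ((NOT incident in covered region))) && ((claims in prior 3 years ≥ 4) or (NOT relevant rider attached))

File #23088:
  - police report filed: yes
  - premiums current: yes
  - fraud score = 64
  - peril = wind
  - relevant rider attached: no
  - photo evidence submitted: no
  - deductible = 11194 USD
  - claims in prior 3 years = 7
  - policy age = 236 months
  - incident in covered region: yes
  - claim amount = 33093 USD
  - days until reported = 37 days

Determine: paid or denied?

Atomic conditions:
  police report filed: yes → true
  days until reported ≤ 149 days: 37 ≤ 149 is true
  relevant rider attached: no → false
  fraud score between 22 and 98: 64 in [22, 98] is true
  policy age > 254 months: 236 > 254 is false
  claim amount ≤ 52382 USD: 33093 ≤ 52382 is true
  peril = fire: wind == fire is false
  incident in covered region: yes → true
  NOT police report filed: yes → false
  photo evidence submitted: no → false
  NOT incident in covered region: yes → false
  claims in prior 3 years ≥ 4: 7 ≥ 4 is true
  NOT relevant rider attached: no → true
Combine:
[1] true OR true = true
[2.2] NOT true = false
[2] false OR false = false
[3] false OR true OR false = true
[4.1] NOT true = false
[4.2] NOT false = true
[4] false OR true = true
[5.1] NOT false = true
[5.2] NOT false = true
[5] true OR true = true
[6] true OR true = true
[root] true AND false AND true AND true AND true AND true = false
Overall: false → denied

Denied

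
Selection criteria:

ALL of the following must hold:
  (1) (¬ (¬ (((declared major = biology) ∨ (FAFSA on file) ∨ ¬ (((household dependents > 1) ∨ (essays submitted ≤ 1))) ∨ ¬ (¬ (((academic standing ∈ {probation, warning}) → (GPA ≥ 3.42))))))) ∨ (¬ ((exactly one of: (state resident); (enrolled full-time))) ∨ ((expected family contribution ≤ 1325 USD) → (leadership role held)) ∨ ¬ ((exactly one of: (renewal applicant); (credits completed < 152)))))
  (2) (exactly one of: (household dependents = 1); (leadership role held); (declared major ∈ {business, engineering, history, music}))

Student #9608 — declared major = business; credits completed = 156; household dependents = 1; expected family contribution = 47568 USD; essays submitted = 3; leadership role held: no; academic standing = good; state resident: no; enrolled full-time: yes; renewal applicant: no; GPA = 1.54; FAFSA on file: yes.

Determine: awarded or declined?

Declined

Atomic conditions:
  declared major = biology: business == biology is false
  FAFSA on file: yes → true
  household dependents > 1: 1 > 1 is false
  essays submitted ≤ 1: 3 ≤ 1 is false
  academic standing ∈ {probation, warning}: good is not in the set → false
  GPA ≥ 3.42: 1.54 ≥ 3.42 is false
  state resident: no → false
  enrolled full-time: yes → true
  expected family contribution ≤ 1325 USD: 47568 ≤ 1325 is false
  leadership role held: no → false
  renewal applicant: no → false
  credits completed < 152: 156 < 152 is false
  household dependents = 1: 1 == 1 is true
  declared major ∈ {business, engineering, history, music}: business is in the set → true
Combine:
[1.1.1.1.3.1] false OR false = false
[1.1.1.1.3] NOT false = true
[1.1.1.1.4.1.1] false → false (antecedent false ⇒ implication holds) = true
[1.1.1.1.4.1] NOT true = false
[1.1.1.1.4] NOT false = true
[1.1.1.1] false OR true OR true OR true = true
[1.1.1] NOT true = false
[1.1] NOT false = true
[1.2.1.1] exactly-one(false, true) = true
[1.2.1] NOT true = false
[1.2.2] false → false (antecedent false ⇒ implication holds) = true
[1.2.3.1] exactly-one(false, false) = false
[1.2.3] NOT false = true
[1.2] false OR true OR true = true
[1] true OR true = true
[2] exactly-one(true, false, true) = false
[root] true AND false = false
Overall: false → declined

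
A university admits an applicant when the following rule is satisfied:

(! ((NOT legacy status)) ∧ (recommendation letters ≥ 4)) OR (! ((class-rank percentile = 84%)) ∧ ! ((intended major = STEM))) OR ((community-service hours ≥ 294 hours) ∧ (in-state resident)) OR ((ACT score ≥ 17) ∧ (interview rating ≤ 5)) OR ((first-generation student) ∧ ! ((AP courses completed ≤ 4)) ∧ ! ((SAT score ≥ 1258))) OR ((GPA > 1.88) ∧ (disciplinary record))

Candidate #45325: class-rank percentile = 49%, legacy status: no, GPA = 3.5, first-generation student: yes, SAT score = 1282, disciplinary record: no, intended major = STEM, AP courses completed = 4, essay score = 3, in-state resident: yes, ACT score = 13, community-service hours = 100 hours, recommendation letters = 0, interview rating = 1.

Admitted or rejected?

Rejected

Atomic conditions:
  NOT legacy status: no → true
  recommendation letters ≥ 4: 0 ≥ 4 is false
  class-rank percentile = 84%: 49 == 84 is false
  intended major = STEM: STEM == STEM is true
  community-service hours ≥ 294 hours: 100 ≥ 294 is false
  in-state resident: yes → true
  ACT score ≥ 17: 13 ≥ 17 is false
  interview rating ≤ 5: 1 ≤ 5 is true
  first-generation student: yes → true
  AP courses completed ≤ 4: 4 ≤ 4 is true
  SAT score ≥ 1258: 1282 ≥ 1258 is true
  GPA > 1.88: 3.5 > 1.88 is true
  disciplinary record: no → false
Combine:
[1.1] NOT true = false
[1] false AND false = false
[2.1] NOT false = true
[2.2] NOT true = false
[2] true AND false = false
[3] false AND true = false
[4] false AND true = false
[5.2] NOT true = false
[5.3] NOT true = false
[5] true AND false AND false = false
[6] true AND false = false
[root] false OR false OR false OR false OR false OR false = false
Overall: false → rejected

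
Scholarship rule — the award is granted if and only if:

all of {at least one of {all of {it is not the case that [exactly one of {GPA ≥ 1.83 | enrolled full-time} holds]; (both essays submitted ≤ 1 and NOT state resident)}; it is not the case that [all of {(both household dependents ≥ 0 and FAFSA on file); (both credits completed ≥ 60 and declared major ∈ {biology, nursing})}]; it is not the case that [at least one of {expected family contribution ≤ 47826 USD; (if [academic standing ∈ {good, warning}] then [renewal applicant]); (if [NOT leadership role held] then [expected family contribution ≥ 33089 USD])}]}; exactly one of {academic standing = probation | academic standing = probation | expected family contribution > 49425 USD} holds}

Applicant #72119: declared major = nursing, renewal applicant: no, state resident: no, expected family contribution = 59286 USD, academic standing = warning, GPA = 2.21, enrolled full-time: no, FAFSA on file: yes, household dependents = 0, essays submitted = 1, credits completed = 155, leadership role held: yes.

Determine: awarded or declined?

Atomic conditions:
  GPA ≥ 1.83: 2.21 ≥ 1.83 is true
  enrolled full-time: no → false
  essays submitted ≤ 1: 1 ≤ 1 is true
  NOT state resident: no → true
  household dependents ≥ 0: 0 ≥ 0 is true
  FAFSA on file: yes → true
  credits completed ≥ 60: 155 ≥ 60 is true
  declared major ∈ {biology, nursing}: nursing is in the set → true
  expected family contribution ≤ 47826 USD: 59286 ≤ 47826 is false
  academic standing ∈ {good, warning}: warning is in the set → true
  renewal applicant: no → false
  NOT leadership role held: yes → false
  expected family contribution ≥ 33089 USD: 59286 ≥ 33089 is true
  academic standing = probation: warning == probation is false
  expected family contribution > 49425 USD: 59286 > 49425 is true
Combine:
[1.1.1.1] exactly-one(true, false) = true
[1.1.1] NOT true = false
[1.1.2] true AND true = true
[1.1] false AND true = false
[1.2.1.1] true AND true = true
[1.2.1.2] true AND true = true
[1.2.1] true AND true = true
[1.2] NOT true = false
[1.3.1.2] true → false = false
[1.3.1.3] false → true (antecedent false ⇒ implication holds) = true
[1.3.1] false OR false OR true = true
[1.3] NOT true = false
[1] false OR false OR false = false
[2] exactly-one(false, false, true) = true
[root] false AND true = false
Overall: false → declined

Declined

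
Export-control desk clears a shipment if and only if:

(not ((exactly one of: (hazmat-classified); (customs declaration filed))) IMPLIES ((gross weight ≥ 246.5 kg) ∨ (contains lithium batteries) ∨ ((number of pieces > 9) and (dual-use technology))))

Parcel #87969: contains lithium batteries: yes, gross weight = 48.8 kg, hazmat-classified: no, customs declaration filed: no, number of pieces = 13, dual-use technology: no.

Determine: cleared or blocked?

Atomic conditions:
  hazmat-classified: no → false
  customs declaration filed: no → false
  gross weight ≥ 246.5 kg: 48.8 ≥ 246.5 is false
  contains lithium batteries: yes → true
  number of pieces > 9: 13 > 9 is true
  dual-use technology: no → false
Combine:
[1.1] exactly-one(false, false) = false
[1] NOT false = true
[2.3] true AND false = false
[2] false OR true OR false = true
[root] true → true = true
Overall: true → cleared

Cleared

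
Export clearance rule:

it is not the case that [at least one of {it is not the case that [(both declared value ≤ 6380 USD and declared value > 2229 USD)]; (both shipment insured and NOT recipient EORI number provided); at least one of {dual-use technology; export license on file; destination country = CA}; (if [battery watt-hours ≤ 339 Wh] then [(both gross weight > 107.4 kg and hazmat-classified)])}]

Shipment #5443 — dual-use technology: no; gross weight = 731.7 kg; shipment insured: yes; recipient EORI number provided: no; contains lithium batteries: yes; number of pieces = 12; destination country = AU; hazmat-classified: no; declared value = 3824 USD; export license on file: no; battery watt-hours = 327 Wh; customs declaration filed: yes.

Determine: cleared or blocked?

Atomic conditions:
  declared value ≤ 6380 USD: 3824 ≤ 6380 is true
  declared value > 2229 USD: 3824 > 2229 is true
  shipment insured: yes → true
  NOT recipient EORI number provided: no → true
  dual-use technology: no → false
  export license on file: no → false
  destination country = CA: AU == CA is false
  battery watt-hours ≤ 339 Wh: 327 ≤ 339 is true
  gross weight > 107.4 kg: 731.7 > 107.4 is true
  hazmat-classified: no → false
Combine:
[1.1.1] true AND true = true
[1.1] NOT true = false
[1.2] true AND true = true
[1.3] false OR false OR false = false
[1.4.2] true AND false = false
[1.4] true → false = false
[1] false OR true OR false OR false = true
[root] NOT true = false
Overall: false → blocked

Blocked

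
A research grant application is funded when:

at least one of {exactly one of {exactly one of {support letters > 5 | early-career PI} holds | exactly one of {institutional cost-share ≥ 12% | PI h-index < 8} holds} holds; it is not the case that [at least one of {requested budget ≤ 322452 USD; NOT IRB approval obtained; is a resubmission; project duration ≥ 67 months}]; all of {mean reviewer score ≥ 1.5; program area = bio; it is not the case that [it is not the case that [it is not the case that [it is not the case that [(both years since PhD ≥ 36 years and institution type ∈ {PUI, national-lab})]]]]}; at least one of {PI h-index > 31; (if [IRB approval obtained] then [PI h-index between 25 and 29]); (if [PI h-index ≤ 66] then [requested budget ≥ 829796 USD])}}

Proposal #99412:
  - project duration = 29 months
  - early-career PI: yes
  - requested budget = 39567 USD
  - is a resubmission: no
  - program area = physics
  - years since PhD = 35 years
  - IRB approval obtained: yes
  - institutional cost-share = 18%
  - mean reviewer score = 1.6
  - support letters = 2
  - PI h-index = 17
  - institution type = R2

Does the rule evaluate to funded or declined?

Atomic conditions:
  support letters > 5: 2 > 5 is false
  early-career PI: yes → true
  institutional cost-share ≥ 12%: 18 ≥ 12 is true
  PI h-index < 8: 17 < 8 is false
  requested budget ≤ 322452 USD: 39567 ≤ 322452 is true
  NOT IRB approval obtained: yes → false
  is a resubmission: no → false
  project duration ≥ 67 months: 29 ≥ 67 is false
  mean reviewer score ≥ 1.5: 1.6 ≥ 1.5 is true
  program area = bio: physics == bio is false
  years since PhD ≥ 36 years: 35 ≥ 36 is false
  institution type ∈ {PUI, national-lab}: R2 is not in the set → false
  PI h-index > 31: 17 > 31 is false
  IRB approval obtained: yes → true
  PI h-index between 25 and 29: 17 in [25, 29] is false
  PI h-index ≤ 66: 17 ≤ 66 is true
  requested budget ≥ 829796 USD: 39567 ≥ 829796 is false
Combine:
[1.1] exactly-one(false, true) = true
[1.2] exactly-one(true, false) = true
[1] exactly-one(true, true) = false
[2.1] true OR false OR false OR false = true
[2] NOT true = false
[3.3.1.1.1.1] false AND false = false
[3.3.1.1.1] NOT false = true
[3.3.1.1] NOT true = false
[3.3.1] NOT false = true
[3.3] NOT true = false
[3] true AND false AND false = false
[4.2] true → false = false
[4.3] true → false = false
[4] false OR false OR false = false
[root] false OR false OR false OR false = false
Overall: false → declined

Declined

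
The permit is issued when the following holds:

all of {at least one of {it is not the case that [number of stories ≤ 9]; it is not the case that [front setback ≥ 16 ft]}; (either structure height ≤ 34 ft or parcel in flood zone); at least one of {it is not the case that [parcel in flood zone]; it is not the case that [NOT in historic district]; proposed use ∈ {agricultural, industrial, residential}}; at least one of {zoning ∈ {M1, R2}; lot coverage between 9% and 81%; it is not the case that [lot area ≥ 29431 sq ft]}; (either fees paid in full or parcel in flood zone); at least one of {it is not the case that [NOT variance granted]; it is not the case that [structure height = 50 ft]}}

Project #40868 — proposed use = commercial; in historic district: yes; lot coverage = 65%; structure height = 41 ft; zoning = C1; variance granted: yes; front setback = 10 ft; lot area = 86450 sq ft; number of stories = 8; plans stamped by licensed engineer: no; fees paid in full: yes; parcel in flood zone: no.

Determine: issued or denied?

Denied

Atomic conditions:
  number of stories ≤ 9: 8 ≤ 9 is true
  front setback ≥ 16 ft: 10 ≥ 16 is false
  structure height ≤ 34 ft: 41 ≤ 34 is false
  parcel in flood zone: no → false
  NOT in historic district: yes → false
  proposed use ∈ {agricultural, industrial, residential}: commercial is not in the set → false
  zoning ∈ {M1, R2}: C1 is not in the set → false
  lot coverage between 9% and 81%: 65 in [9, 81] is true
  lot area ≥ 29431 sq ft: 86450 ≥ 29431 is true
  fees paid in full: yes → true
  NOT variance granted: yes → false
  structure height = 50 ft: 41 == 50 is false
Combine:
[1.1] NOT true = false
[1.2] NOT false = true
[1] false OR true = true
[2] false OR false = false
[3.1] NOT false = true
[3.2] NOT false = true
[3] true OR true OR false = true
[4.3] NOT true = false
[4] false OR true OR false = true
[5] true OR false = true
[6.1] NOT false = true
[6.2] NOT false = true
[6] true OR true = true
[root] true AND false AND true AND true AND true AND true = false
Overall: false → denied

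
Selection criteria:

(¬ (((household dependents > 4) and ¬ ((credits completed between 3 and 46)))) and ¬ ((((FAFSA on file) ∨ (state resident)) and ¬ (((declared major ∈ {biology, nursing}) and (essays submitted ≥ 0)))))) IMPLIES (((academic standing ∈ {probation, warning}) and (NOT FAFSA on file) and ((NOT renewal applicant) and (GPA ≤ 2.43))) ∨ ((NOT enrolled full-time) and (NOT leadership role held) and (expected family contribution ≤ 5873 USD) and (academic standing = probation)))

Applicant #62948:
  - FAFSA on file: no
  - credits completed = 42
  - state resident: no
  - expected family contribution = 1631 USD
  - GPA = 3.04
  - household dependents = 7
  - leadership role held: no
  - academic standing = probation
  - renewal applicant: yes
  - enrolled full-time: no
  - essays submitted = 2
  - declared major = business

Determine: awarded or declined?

Atomic conditions:
  household dependents > 4: 7 > 4 is true
  credits completed between 3 and 46: 42 in [3, 46] is true
  FAFSA on file: no → false
  state resident: no → false
  declared major ∈ {biology, nursing}: business is not in the set → false
  essays submitted ≥ 0: 2 ≥ 0 is true
  academic standing ∈ {probation, warning}: probation is in the set → true
  NOT FAFSA on file: no → true
  NOT renewal applicant: yes → false
  GPA ≤ 2.43: 3.04 ≤ 2.43 is false
  NOT enrolled full-time: no → true
  NOT leadership role held: no → true
  expected family contribution ≤ 5873 USD: 1631 ≤ 5873 is true
  academic standing = probation: probation == probation is true
Combine:
[1.1.1.2] NOT true = false
[1.1.1] true AND false = false
[1.1] NOT false = true
[1.2.1.1] false OR false = false
[1.2.1.2.1] false AND true = false
[1.2.1.2] NOT false = true
[1.2.1] false AND true = false
[1.2] NOT false = true
[1] true AND true = true
[2.1.3] false AND false = false
[2.1] true AND true AND false = false
[2.2] true AND true AND true AND true = true
[2] false OR true = true
[root] true → true = true
Overall: true → awarded

Awarded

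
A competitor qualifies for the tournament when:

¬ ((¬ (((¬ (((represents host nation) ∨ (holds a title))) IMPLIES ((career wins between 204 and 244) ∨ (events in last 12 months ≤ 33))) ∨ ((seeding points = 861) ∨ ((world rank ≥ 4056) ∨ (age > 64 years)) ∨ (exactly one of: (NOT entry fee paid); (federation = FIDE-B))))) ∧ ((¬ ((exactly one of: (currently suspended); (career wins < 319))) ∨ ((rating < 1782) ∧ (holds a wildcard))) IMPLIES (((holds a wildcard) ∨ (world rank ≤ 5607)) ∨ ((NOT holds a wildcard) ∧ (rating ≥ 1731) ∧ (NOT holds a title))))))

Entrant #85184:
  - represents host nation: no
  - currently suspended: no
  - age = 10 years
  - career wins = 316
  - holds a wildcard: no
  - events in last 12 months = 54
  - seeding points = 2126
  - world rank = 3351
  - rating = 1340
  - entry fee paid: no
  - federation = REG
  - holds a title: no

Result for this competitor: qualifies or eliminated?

Atomic conditions:
  represents host nation: no → false
  holds a title: no → false
  career wins between 204 and 244: 316 in [204, 244] is false
  events in last 12 months ≤ 33: 54 ≤ 33 is false
  seeding points = 861: 2126 == 861 is false
  world rank ≥ 4056: 3351 ≥ 4056 is false
  age > 64 years: 10 > 64 is false
  NOT entry fee paid: no → true
  federation = FIDE-B: REG == FIDE-B is false
  currently suspended: no → false
  career wins < 319: 316 < 319 is true
  rating < 1782: 1340 < 1782 is true
  holds a wildcard: no → false
  world rank ≤ 5607: 3351 ≤ 5607 is true
  NOT holds a wildcard: no → true
  rating ≥ 1731: 1340 ≥ 1731 is false
  NOT holds a title: no → true
Combine:
[1.1.1.1.1.1] false OR false = false
[1.1.1.1.1] NOT false = true
[1.1.1.1.2] false OR false = false
[1.1.1.1] true → false = false
[1.1.1.2.2] false OR false = false
[1.1.1.2.3] exactly-one(true, false) = true
[1.1.1.2] false OR false OR true = true
[1.1.1] false OR true = true
[1.1] NOT true = false
[1.2.1.1.1] exactly-one(false, true) = true
[1.2.1.1] NOT true = false
[1.2.1.2] true AND false = false
[1.2.1] false OR false = false
[1.2.2.1] false OR true = true
[1.2.2.2] true AND false AND true = false
[1.2.2] true OR false = true
[1.2] false → true (antecedent false ⇒ implication holds) = true
[1] false AND true = false
[root] NOT false = true
Overall: true → qualifies

Qualifies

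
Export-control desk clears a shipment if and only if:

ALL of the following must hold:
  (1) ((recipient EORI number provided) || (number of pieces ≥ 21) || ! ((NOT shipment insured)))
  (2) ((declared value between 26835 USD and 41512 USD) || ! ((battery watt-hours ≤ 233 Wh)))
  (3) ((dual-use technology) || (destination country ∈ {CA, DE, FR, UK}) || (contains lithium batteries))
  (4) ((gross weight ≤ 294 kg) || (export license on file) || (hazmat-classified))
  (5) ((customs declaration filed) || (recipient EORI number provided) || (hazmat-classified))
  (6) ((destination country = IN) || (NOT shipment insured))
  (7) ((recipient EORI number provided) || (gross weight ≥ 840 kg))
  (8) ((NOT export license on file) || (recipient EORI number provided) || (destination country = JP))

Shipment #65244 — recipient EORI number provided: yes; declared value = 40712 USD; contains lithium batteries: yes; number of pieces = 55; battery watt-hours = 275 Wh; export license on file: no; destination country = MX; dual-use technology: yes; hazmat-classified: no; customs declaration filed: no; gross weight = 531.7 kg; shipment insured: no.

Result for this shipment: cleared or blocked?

Blocked

Atomic conditions:
  recipient EORI number provided: yes → true
  number of pieces ≥ 21: 55 ≥ 21 is true
  NOT shipment insured: no → true
  declared value between 26835 USD and 41512 USD: 40712 in [26835, 41512] is true
  battery watt-hours ≤ 233 Wh: 275 ≤ 233 is false
  dual-use technology: yes → true
  destination country ∈ {CA, DE, FR, UK}: MX is not in the set → false
  contains lithium batteries: yes → true
  gross weight ≤ 294 kg: 531.7 ≤ 294 is false
  export license on file: no → false
  hazmat-classified: no → false
  customs declaration filed: no → false
  destination country = IN: MX == IN is false
  gross weight ≥ 840 kg: 531.7 ≥ 840 is false
  NOT export license on file: no → true
  destination country = JP: MX == JP is false
Combine:
[1.3] NOT true = false
[1] true OR true OR false = true
[2.2] NOT false = true
[2] true OR true = true
[3] true OR false OR true = true
[4] false OR false OR false = false
[5] false OR true OR false = true
[6] false OR true = true
[7] true OR false = true
[8] true OR true OR false = true
[root] true AND true AND true AND false AND true AND true AND true AND true = false
Overall: false → blocked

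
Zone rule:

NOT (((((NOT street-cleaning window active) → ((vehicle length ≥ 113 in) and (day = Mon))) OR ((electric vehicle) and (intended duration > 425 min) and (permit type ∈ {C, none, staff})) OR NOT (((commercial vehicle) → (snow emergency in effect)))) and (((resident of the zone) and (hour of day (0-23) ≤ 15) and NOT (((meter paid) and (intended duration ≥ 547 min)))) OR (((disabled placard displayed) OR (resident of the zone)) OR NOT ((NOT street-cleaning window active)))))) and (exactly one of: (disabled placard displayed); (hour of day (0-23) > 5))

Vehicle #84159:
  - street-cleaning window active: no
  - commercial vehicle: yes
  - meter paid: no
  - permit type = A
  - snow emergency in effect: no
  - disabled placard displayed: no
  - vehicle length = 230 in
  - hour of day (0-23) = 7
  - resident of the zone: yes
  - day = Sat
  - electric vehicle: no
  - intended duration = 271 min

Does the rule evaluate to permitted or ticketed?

Atomic conditions:
  NOT street-cleaning window active: no → true
  vehicle length ≥ 113 in: 230 ≥ 113 is true
  day = Mon: Sat == Mon is false
  electric vehicle: no → false
  intended duration > 425 min: 271 > 425 is false
  permit type ∈ {C, none, staff}: A is not in the set → false
  commercial vehicle: yes → true
  snow emergency in effect: no → false
  resident of the zone: yes → true
  hour of day (0-23) ≤ 15: 7 ≤ 15 is true
  meter paid: no → false
  intended duration ≥ 547 min: 271 ≥ 547 is false
  disabled placard displayed: no → false
  hour of day (0-23) > 5: 7 > 5 is true
Combine:
[1.1.1.1.2] true AND false = false
[1.1.1.1] true → false = false
[1.1.1.2] false AND false AND false = false
[1.1.1.3.1] true → false = false
[1.1.1.3] NOT false = true
[1.1.1] false OR false OR true = true
[1.1.2.1.3.1] false AND false = false
[1.1.2.1.3] NOT false = true
[1.1.2.1] true AND true AND true = true
[1.1.2.2.1] false OR true = true
[1.1.2.2.2] NOT true = false
[1.1.2.2] true OR false = true
[1.1.2] true OR true = true
[1.1] true AND true = true
[1] NOT true = false
[2] exactly-one(false, true) = true
[root] false AND true = false
Overall: false → ticketed

Ticketed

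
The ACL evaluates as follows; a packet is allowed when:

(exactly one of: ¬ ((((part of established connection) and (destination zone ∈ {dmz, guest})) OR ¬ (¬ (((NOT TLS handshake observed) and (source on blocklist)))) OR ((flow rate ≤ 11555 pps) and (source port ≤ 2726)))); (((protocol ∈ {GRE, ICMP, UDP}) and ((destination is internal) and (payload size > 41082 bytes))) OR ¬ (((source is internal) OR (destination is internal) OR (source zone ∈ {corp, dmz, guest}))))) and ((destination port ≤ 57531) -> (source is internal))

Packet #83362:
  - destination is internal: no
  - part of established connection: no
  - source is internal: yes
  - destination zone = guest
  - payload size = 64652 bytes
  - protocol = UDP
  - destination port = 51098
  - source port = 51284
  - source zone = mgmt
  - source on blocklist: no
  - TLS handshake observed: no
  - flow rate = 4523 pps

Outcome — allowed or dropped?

Atomic conditions:
  part of established connection: no → false
  destination zone ∈ {dmz, guest}: guest is in the set → true
  NOT TLS handshake observed: no → true
  source on blocklist: no → false
  flow rate ≤ 11555 pps: 4523 ≤ 11555 is true
  source port ≤ 2726: 51284 ≤ 2726 is false
  protocol ∈ {GRE, ICMP, UDP}: UDP is in the set → true
  destination is internal: no → false
  payload size > 41082 bytes: 64652 > 41082 is true
  source is internal: yes → true
  source zone ∈ {corp, dmz, guest}: mgmt is not in the set → false
  destination port ≤ 57531: 51098 ≤ 57531 is true
Combine:
[1.1.1.1] false AND true = false
[1.1.1.2.1.1] true AND false = false
[1.1.1.2.1] NOT false = true
[1.1.1.2] NOT true = false
[1.1.1.3] true AND false = false
[1.1.1] false OR false OR false = false
[1.1] NOT false = true
[1.2.1.2] false AND true = false
[1.2.1] true AND false = false
[1.2.2.1] true OR false OR false = true
[1.2.2] NOT true = false
[1.2] false OR false = false
[1] exactly-one(true, false) = true
[2] true → true = true
[root] true AND true = true
Overall: true → allowed

Allowed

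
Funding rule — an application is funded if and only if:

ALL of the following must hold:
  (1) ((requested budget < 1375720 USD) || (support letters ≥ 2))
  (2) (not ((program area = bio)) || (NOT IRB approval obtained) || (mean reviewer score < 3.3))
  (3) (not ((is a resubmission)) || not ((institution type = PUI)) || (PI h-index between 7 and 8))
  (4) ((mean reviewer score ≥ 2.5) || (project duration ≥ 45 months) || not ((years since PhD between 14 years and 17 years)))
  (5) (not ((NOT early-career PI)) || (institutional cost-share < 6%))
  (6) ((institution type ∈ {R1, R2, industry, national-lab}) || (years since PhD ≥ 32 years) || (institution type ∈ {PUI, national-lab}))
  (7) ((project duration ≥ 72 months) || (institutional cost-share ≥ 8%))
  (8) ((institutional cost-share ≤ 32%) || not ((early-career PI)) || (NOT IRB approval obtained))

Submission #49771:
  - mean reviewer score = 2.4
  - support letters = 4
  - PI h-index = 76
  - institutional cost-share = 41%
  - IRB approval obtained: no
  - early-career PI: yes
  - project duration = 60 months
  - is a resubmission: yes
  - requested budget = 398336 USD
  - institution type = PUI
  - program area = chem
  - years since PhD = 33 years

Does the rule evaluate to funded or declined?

Declined

Atomic conditions:
  requested budget < 1375720 USD: 398336 < 1375720 is true
  support letters ≥ 2: 4 ≥ 2 is true
  program area = bio: chem == bio is false
  NOT IRB approval obtained: no → true
  mean reviewer score < 3.3: 2.4 < 3.3 is true
  is a resubmission: yes → true
  institution type = PUI: PUI == PUI is true
  PI h-index between 7 and 8: 76 in [7, 8] is false
  mean reviewer score ≥ 2.5: 2.4 ≥ 2.5 is false
  project duration ≥ 45 months: 60 ≥ 45 is true
  years since PhD between 14 years and 17 years: 33 in [14, 17] is false
  NOT early-career PI: yes → false
  institutional cost-share < 6%: 41 < 6 is false
  institution type ∈ {R1, R2, industry, national-lab}: PUI is not in the set → false
  years since PhD ≥ 32 years: 33 ≥ 32 is true
  institution type ∈ {PUI, national-lab}: PUI is in the set → true
  project duration ≥ 72 months: 60 ≥ 72 is false
  institutional cost-share ≥ 8%: 41 ≥ 8 is true
  institutional cost-share ≤ 32%: 41 ≤ 32 is false
  early-career PI: yes → true
Combine:
[1] true OR true = true
[2.1] NOT false = true
[2] true OR true OR true = true
[3.1] NOT true = false
[3.2] NOT true = false
[3] false OR false OR false = false
[4.3] NOT false = true
[4] false OR true OR true = true
[5.1] NOT false = true
[5] true OR false = true
[6] false OR true OR true = true
[7] false OR true = true
[8.2] NOT true = false
[8] false OR false OR true = true
[root] true AND true AND false AND true AND true AND true AND true AND true = false
Overall: false → declined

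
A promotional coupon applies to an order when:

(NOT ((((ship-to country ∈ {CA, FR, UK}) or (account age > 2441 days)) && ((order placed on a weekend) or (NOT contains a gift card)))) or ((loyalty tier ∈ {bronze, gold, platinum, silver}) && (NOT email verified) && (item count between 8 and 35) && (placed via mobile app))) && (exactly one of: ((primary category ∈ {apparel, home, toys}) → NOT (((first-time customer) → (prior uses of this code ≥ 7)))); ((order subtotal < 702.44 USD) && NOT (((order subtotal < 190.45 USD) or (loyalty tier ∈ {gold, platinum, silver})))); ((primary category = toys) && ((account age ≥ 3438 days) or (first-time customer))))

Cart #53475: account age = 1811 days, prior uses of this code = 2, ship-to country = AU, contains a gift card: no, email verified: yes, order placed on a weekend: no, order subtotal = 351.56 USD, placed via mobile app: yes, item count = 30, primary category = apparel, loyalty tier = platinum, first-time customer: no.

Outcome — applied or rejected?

Rejected

Atomic conditions:
  ship-to country ∈ {CA, FR, UK}: AU is not in the set → false
  account age > 2441 days: 1811 > 2441 is false
  order placed on a weekend: no → false
  NOT contains a gift card: no → true
  loyalty tier ∈ {bronze, gold, platinum, silver}: platinum is in the set → true
  NOT email verified: yes → false
  item count between 8 and 35: 30 in [8, 35] is true
  placed via mobile app: yes → true
  primary category ∈ {apparel, home, toys}: apparel is in the set → true
  first-time customer: no → false
  prior uses of this code ≥ 7: 2 ≥ 7 is false
  order subtotal < 702.44 USD: 351.56 < 702.44 is true
  order subtotal < 190.45 USD: 351.56 < 190.45 is false
  loyalty tier ∈ {gold, platinum, silver}: platinum is in the set → true
  primary category = toys: apparel == toys is false
  account age ≥ 3438 days: 1811 ≥ 3438 is false
Combine:
[1.1.1.1] false OR false = false
[1.1.1.2] false OR true = true
[1.1.1] false AND true = false
[1.1] NOT false = true
[1.2] true AND false AND true AND true = false
[1] true OR false = true
[2.1.2.1] false → false (antecedent false ⇒ implication holds) = true
[2.1.2] NOT true = false
[2.1] true → false = false
[2.2.2.1] false OR true = true
[2.2.2] NOT true = false
[2.2] true AND false = false
[2.3.2] false OR false = false
[2.3] false AND false = false
[2] exactly-one(false, false, false) = false
[root] true AND false = false
Overall: false → rejected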